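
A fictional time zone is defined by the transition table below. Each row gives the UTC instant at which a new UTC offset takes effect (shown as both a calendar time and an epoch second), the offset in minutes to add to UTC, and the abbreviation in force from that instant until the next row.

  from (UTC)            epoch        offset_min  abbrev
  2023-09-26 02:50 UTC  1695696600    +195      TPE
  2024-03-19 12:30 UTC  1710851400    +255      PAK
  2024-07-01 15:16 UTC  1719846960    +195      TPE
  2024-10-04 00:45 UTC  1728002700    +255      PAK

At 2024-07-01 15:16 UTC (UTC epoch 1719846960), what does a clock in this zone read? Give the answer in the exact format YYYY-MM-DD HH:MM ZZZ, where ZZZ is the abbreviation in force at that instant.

Query: 2024-07-01 15:16 UTC
Rule 3/4 (TPE, +03:15): 2024-07-01 15:16 UTC ≤ query < 2024-10-04 00:45 UTC
15·60 + 16 + 195 = 1111 min
1111 = 0·1440 + 1111; 1111 = 18·60 + 31 → 18:31, same day
→ 2024-07-01 18:31 TPE

2024-07-01 18:31 TPE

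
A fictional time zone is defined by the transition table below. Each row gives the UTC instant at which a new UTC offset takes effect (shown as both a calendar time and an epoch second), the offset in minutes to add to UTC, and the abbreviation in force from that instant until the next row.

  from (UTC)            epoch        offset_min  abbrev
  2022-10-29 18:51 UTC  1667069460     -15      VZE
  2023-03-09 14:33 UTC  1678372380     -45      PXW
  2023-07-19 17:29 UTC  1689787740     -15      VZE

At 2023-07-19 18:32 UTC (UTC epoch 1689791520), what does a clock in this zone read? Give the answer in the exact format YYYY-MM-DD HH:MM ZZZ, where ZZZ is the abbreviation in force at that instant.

Query: 2023-07-19 18:32 UTC
Rule 3/3 (VZE, -00:15): 2023-07-19 17:29 UTC ≤ query < +∞
18·60 + 32 - 15 = 1097 min
1097 = 0·1440 + 1097; 1097 = 18·60 + 17 → 18:17, same day
→ 2023-07-19 18:17 VZE

2023-07-19 18:17 VZE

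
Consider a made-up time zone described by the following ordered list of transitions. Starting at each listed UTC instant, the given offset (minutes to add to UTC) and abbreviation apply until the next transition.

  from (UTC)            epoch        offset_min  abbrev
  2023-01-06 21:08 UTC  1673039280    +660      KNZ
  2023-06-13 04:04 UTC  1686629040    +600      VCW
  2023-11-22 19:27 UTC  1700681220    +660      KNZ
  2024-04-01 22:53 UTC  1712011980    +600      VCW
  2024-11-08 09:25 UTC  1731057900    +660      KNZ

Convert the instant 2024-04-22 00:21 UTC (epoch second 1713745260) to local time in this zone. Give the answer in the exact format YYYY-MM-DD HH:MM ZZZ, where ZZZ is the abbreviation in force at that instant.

Query: 2024-04-22 00:21 UTC
Rule 4/5 (VCW, +10:00): 2024-04-01 22:53 UTC ≤ query < 2024-11-08 09:25 UTC
0·60 + 21 + 600 = 621 min
621 = 0·1440 + 621; 621 = 10·60 + 21 → 10:21, same day
→ 2024-04-22 10:21 VCW

2024-04-22 10:21 VCW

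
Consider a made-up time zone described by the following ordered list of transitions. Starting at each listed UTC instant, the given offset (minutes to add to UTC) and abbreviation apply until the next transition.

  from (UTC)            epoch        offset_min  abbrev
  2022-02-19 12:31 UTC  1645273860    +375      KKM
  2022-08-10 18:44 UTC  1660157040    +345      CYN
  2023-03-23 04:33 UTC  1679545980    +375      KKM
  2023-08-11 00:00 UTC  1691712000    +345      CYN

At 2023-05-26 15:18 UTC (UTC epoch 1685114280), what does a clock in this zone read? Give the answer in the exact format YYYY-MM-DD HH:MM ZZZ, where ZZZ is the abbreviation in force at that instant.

Query: 2023-05-26 15:18 UTC
Rule 3/4 (KKM, +06:15): 2023-03-23 04:33 UTC ≤ query < 2023-08-11 00:00 UTC
15·60 + 18 + 375 = 1293 min
1293 = 0·1440 + 1293; 1293 = 21·60 + 33 → 21:33, same day
→ 2023-05-26 21:33 KKM

2023-05-26 21:33 KKM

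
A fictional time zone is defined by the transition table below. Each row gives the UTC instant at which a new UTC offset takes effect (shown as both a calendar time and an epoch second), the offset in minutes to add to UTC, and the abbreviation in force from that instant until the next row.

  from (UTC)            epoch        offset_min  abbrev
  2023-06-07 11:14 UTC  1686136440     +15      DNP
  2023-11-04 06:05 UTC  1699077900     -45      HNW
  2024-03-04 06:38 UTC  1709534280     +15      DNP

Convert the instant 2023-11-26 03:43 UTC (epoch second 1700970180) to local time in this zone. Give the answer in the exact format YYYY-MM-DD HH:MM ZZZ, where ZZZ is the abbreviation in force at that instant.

2023-11-26 02:58 HNW

Query: 2023-11-26 03:43 UTC
Rule 2/3 (HNW, -00:45): 2023-11-04 06:05 UTC ≤ query < 2024-03-04 06:38 UTC
3·60 + 43 - 45 = 178 min
178 = 0·1440 + 178; 178 = 2·60 + 58 → 02:58, same day
→ 2023-11-26 02:58 HNW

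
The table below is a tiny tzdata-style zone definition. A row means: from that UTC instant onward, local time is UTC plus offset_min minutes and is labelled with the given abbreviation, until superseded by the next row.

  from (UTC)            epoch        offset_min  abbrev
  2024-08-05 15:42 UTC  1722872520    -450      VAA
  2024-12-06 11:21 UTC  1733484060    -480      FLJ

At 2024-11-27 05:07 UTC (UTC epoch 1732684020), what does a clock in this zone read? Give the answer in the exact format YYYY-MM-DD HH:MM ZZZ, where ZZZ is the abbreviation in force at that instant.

2024-11-26 21:37 VAA

Query: 2024-11-27 05:07 UTC
Rule 1/2 (VAA, -07:30): 2024-08-05 15:42 UTC ≤ query < 2024-12-06 11:21 UTC
5·60 + 7 - 450 = -143 min
-143 = -1·1440 + 1297; 1297 = 21·60 + 37 → 21:37, 2024-11-27 - 1 day = 2024-11-26
→ 2024-11-26 21:37 VAA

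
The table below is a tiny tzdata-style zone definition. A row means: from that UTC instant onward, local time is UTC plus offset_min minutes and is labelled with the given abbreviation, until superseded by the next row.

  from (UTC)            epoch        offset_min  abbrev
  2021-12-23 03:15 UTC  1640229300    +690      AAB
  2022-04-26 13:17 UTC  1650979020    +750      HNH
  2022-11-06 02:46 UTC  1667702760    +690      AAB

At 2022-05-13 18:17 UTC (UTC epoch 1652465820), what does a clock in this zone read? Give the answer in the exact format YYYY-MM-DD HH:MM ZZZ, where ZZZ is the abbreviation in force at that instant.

2022-05-14 06:47 HNH

Query: 2022-05-13 18:17 UTC
Rule 2/3 (HNH, +12:30): 2022-04-26 13:17 UTC ≤ query < 2022-11-06 02:46 UTC
18·60 + 17 + 750 = 1847 min
1847 = 1·1440 + 407; 407 = 6·60 + 47 → 06:47, 2022-05-13 + 1 day = 2022-05-14
→ 2022-05-14 06:47 HNH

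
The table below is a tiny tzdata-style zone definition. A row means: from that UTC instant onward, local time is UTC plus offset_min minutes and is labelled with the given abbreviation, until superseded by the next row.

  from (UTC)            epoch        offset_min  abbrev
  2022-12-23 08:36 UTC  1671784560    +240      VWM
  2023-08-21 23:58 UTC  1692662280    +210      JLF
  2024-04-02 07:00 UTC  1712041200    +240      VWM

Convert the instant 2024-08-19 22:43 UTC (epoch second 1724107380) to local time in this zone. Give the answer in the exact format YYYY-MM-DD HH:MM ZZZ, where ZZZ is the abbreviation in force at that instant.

Query: 2024-08-19 22:43 UTC
Rule 3/3 (VWM, +04:00): 2024-04-02 07:00 UTC ≤ query < +∞
22·60 + 43 + 240 = 1603 min
1603 = 1·1440 + 163; 163 = 2·60 + 43 → 02:43, 2024-08-19 + 1 day = 2024-08-20
→ 2024-08-20 02:43 VWM

2024-08-20 02:43 VWM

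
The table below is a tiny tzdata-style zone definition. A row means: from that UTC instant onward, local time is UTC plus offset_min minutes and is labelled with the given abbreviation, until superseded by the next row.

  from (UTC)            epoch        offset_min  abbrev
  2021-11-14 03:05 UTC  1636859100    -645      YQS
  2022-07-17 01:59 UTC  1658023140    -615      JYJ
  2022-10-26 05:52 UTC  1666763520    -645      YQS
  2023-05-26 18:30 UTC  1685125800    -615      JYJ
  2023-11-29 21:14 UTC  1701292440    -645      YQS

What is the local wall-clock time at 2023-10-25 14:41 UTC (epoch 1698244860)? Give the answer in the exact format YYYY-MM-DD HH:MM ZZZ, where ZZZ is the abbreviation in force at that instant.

2023-10-25 04:26 JYJ

Query: 2023-10-25 14:41 UTC
Rule 4/5 (JYJ, -10:15): 2023-05-26 18:30 UTC ≤ query < 2023-11-29 21:14 UTC
14·60 + 41 - 615 = 266 min
266 = 0·1440 + 266; 266 = 4·60 + 26 → 04:26, same day
→ 2023-10-25 04:26 JYJ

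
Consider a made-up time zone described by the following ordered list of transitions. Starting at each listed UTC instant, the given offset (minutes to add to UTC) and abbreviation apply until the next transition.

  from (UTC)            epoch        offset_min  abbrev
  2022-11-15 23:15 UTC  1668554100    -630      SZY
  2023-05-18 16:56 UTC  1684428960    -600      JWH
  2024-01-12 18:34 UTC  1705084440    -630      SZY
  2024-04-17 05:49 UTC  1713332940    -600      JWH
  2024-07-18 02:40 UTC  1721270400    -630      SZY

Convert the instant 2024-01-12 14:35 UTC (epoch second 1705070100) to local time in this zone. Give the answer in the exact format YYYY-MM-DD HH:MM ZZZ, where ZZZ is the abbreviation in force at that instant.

2024-01-12 04:35 JWH

Query: 2024-01-12 14:35 UTC
Rule 2/5 (JWH, -10:00): 2023-05-18 16:56 UTC ≤ query < 2024-01-12 18:34 UTC
14·60 + 35 - 600 = 275 min
275 = 0·1440 + 275; 275 = 4·60 + 35 → 04:35, same day
→ 2024-01-12 04:35 JWH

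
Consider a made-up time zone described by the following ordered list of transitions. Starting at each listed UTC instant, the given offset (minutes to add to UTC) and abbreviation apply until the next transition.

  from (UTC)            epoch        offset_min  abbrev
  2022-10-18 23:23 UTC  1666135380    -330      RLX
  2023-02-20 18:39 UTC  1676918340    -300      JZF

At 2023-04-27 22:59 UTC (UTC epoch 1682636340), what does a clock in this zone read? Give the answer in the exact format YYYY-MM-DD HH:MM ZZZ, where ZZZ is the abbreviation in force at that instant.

2023-04-27 17:59 JZF

Query: 2023-04-27 22:59 UTC
Rule 2/2 (JZF, -05:00): 2023-02-20 18:39 UTC ≤ query < +∞
22·60 + 59 - 300 = 1079 min
1079 = 0·1440 + 1079; 1079 = 17·60 + 59 → 17:59, same day
→ 2023-04-27 17:59 JZF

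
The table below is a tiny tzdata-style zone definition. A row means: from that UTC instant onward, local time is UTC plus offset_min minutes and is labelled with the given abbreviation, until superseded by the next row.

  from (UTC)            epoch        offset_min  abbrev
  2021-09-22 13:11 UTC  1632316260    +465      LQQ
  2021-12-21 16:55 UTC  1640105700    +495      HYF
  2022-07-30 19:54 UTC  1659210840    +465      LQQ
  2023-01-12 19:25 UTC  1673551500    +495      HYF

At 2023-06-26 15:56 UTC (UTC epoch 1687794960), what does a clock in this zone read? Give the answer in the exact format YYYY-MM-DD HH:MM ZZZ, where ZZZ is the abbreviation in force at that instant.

Query: 2023-06-26 15:56 UTC
Rule 4/4 (HYF, +08:15): 2023-01-12 19:25 UTC ≤ query < +∞
15·60 + 56 + 495 = 1451 min
1451 = 1·1440 + 11; 11 = 0·60 + 11 → 00:11, 2023-06-26 + 1 day = 2023-06-27
→ 2023-06-27 00:11 HYF

2023-06-27 00:11 HYF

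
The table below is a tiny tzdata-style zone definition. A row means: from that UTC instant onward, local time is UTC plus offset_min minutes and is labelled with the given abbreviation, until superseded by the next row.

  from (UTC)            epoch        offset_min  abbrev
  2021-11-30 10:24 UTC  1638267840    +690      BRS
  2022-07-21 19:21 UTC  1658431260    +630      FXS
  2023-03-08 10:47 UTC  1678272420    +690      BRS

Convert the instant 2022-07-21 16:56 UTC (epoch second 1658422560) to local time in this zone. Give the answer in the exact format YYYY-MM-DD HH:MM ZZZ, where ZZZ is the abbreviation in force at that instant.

Query: 2022-07-21 16:56 UTC
Rule 1/3 (BRS, +11:30): 2021-11-30 10:24 UTC ≤ query < 2022-07-21 19:21 UTC
16·60 + 56 + 690 = 1706 min
1706 = 1·1440 + 266; 266 = 4·60 + 26 → 04:26, 2022-07-21 + 1 day = 2022-07-22
→ 2022-07-22 04:26 BRS

2022-07-22 04:26 BRS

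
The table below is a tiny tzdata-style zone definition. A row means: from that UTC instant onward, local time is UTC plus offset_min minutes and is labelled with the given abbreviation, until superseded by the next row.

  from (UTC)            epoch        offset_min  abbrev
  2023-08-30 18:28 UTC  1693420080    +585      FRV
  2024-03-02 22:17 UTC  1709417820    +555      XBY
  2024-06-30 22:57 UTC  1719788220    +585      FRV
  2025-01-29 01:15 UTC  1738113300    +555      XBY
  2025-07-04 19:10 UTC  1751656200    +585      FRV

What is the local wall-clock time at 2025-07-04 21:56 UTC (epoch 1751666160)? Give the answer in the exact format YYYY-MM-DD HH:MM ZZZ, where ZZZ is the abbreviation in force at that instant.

Query: 2025-07-04 21:56 UTC
Rule 5/5 (FRV, +09:45): 2025-07-04 19:10 UTC ≤ query < +∞
21·60 + 56 + 585 = 1901 min
1901 = 1·1440 + 461; 461 = 7·60 + 41 → 07:41, 2025-07-04 + 1 day = 2025-07-05
→ 2025-07-05 07:41 FRV

2025-07-05 07:41 FRV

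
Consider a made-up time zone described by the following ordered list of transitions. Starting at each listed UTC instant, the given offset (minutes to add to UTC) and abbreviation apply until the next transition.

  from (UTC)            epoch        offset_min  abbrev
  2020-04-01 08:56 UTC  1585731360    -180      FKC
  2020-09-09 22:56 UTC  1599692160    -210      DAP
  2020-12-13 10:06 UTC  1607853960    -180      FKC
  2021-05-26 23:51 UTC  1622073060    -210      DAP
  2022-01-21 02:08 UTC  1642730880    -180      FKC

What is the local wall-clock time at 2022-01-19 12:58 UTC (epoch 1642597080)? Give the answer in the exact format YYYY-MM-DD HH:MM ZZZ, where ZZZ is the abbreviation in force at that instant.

2022-01-19 09:28 DAP

Query: 2022-01-19 12:58 UTC
Rule 4/5 (DAP, -03:30): 2021-05-26 23:51 UTC ≤ query < 2022-01-21 02:08 UTC
12·60 + 58 - 210 = 568 min
568 = 0·1440 + 568; 568 = 9·60 + 28 → 09:28, same day
→ 2022-01-19 09:28 DAP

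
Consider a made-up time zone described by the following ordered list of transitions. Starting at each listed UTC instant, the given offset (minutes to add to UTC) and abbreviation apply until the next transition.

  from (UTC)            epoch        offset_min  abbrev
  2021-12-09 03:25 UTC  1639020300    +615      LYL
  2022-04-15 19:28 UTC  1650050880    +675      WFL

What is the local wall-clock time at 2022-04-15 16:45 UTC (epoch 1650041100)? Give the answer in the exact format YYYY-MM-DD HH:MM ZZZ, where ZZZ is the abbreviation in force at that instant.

Query: 2022-04-15 16:45 UTC
Rule 1/2 (LYL, +10:15): 2021-12-09 03:25 UTC ≤ query < 2022-04-15 19:28 UTC
16·60 + 45 + 615 = 1620 min
1620 = 1·1440 + 180; 180 = 3·60 + 0 → 03:00, 2022-04-15 + 1 day = 2022-04-16
→ 2022-04-16 03:00 LYL

2022-04-16 03:00 LYL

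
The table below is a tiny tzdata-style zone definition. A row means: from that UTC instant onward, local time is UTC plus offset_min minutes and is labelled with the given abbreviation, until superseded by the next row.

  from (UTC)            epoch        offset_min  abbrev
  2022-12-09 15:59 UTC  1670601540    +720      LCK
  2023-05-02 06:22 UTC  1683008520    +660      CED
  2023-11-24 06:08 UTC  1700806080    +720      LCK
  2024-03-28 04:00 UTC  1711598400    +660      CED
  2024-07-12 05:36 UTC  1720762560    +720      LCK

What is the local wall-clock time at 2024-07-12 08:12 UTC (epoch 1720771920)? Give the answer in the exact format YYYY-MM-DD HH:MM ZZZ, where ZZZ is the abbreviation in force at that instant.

2024-07-12 20:12 LCK

Query: 2024-07-12 08:12 UTC
Rule 5/5 (LCK, +12:00): 2024-07-12 05:36 UTC ≤ query < +∞
8·60 + 12 + 720 = 1212 min
1212 = 0·1440 + 1212; 1212 = 20·60 + 12 → 20:12, same day
→ 2024-07-12 20:12 LCK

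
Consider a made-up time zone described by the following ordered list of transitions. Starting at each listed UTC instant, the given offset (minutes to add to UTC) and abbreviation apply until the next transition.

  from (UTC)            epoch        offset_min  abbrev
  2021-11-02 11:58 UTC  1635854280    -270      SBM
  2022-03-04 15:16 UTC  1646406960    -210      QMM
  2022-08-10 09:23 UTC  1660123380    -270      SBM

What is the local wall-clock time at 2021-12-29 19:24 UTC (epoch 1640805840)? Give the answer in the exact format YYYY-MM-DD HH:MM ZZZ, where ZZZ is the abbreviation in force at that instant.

Query: 2021-12-29 19:24 UTC
Rule 1/3 (SBM, -04:30): 2021-11-02 11:58 UTC ≤ query < 2022-03-04 15:16 UTC
19·60 + 24 - 270 = 894 min
894 = 0·1440 + 894; 894 = 14·60 + 54 → 14:54, same day
→ 2021-12-29 14:54 SBM

2021-12-29 14:54 SBM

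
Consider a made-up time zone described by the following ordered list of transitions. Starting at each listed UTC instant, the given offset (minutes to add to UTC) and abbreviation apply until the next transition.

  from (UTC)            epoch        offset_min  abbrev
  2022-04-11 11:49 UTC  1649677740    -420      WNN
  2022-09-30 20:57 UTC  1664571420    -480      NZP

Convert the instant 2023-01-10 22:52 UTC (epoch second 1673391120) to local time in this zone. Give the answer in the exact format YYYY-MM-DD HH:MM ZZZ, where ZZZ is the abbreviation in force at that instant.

2023-01-10 14:52 NZP

Query: 2023-01-10 22:52 UTC
Rule 2/2 (NZP, -08:00): 2022-09-30 20:57 UTC ≤ query < +∞
22·60 + 52 - 480 = 892 min
892 = 0·1440 + 892; 892 = 14·60 + 52 → 14:52, same day
→ 2023-01-10 14:52 NZP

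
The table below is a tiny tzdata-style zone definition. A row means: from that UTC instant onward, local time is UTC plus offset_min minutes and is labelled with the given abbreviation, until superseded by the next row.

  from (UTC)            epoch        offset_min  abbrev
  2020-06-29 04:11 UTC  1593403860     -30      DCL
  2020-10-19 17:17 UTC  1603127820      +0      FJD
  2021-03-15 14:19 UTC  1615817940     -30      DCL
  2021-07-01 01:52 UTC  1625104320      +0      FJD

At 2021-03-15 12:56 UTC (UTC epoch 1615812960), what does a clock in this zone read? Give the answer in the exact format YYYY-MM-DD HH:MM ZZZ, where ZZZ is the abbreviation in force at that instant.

2021-03-15 12:56 FJD

Query: 2021-03-15 12:56 UTC
Rule 2/4 (FJD, +00:00): 2020-10-19 17:17 UTC ≤ query < 2021-03-15 14:19 UTC
12·60 + 56 + 0 = 776 min
776 = 0·1440 + 776; 776 = 12·60 + 56 → 12:56, same day
→ 2021-03-15 12:56 FJD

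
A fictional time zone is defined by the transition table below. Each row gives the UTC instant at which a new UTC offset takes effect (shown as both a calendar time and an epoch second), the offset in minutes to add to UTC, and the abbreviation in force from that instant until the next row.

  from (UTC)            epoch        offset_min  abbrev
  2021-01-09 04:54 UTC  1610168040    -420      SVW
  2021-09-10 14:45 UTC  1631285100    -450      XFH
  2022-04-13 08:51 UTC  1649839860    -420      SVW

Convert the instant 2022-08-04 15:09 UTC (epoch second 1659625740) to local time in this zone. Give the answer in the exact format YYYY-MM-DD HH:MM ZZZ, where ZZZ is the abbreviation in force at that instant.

Query: 2022-08-04 15:09 UTC
Rule 3/3 (SVW, -07:00): 2022-04-13 08:51 UTC ≤ query < +∞
15·60 + 9 - 420 = 489 min
489 = 0·1440 + 489; 489 = 8·60 + 9 → 08:09, same day
→ 2022-08-04 08:09 SVW

2022-08-04 08:09 SVW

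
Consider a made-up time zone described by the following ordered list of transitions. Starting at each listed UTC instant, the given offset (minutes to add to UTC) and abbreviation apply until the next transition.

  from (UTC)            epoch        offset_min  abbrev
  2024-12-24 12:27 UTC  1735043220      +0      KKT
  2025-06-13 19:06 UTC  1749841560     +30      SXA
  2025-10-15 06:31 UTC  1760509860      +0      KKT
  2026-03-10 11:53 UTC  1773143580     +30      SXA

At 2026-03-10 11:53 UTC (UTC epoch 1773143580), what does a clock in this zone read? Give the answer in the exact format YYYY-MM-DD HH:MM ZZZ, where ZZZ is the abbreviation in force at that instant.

Query: 2026-03-10 11:53 UTC
Rule 4/4 (SXA, +00:30): 2026-03-10 11:53 UTC ≤ query < +∞
11·60 + 53 + 30 = 743 min
743 = 0·1440 + 743; 743 = 12·60 + 23 → 12:23, same day
→ 2026-03-10 12:23 SXA

2026-03-10 12:23 SXA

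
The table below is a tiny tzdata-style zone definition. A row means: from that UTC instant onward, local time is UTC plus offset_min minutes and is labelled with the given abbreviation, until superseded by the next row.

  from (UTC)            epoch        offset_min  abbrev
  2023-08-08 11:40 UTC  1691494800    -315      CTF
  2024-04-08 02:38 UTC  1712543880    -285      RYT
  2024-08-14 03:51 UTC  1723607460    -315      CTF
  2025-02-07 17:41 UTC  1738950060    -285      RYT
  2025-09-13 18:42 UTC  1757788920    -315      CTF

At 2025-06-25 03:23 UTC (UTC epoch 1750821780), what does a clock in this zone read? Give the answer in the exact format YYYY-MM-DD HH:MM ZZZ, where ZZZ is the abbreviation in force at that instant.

Query: 2025-06-25 03:23 UTC
Rule 4/5 (RYT, -04:45): 2025-02-07 17:41 UTC ≤ query < 2025-09-13 18:42 UTC
3·60 + 23 - 285 = -82 min
-82 = -1·1440 + 1358; 1358 = 22·60 + 38 → 22:38, 2025-06-25 - 1 day = 2025-06-24
→ 2025-06-24 22:38 RYT

2025-06-24 22:38 RYT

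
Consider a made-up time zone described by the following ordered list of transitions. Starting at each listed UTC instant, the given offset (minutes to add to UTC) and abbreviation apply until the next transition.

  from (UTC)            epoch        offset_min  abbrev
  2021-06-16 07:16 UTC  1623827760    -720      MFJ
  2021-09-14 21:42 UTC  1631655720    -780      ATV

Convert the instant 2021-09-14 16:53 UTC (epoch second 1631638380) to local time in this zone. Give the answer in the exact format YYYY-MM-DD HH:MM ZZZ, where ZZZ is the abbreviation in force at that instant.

Query: 2021-09-14 16:53 UTC
Rule 1/2 (MFJ, -12:00): 2021-06-16 07:16 UTC ≤ query < 2021-09-14 21:42 UTC
16·60 + 53 - 720 = 293 min
293 = 0·1440 + 293; 293 = 4·60 + 53 → 04:53, same day
→ 2021-09-14 04:53 MFJ

2021-09-14 04:53 MFJ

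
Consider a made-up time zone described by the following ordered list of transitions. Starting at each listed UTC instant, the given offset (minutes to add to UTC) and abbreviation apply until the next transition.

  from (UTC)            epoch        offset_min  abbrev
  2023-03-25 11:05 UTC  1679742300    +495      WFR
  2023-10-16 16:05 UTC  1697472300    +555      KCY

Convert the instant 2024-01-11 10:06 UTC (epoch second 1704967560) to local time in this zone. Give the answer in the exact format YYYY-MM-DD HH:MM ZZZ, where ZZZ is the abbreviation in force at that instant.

Query: 2024-01-11 10:06 UTC
Rule 2/2 (KCY, +09:15): 2023-10-16 16:05 UTC ≤ query < +∞
10·60 + 6 + 555 = 1161 min
1161 = 0·1440 + 1161; 1161 = 19·60 + 21 → 19:21, same day
→ 2024-01-11 19:21 KCY

2024-01-11 19:21 KCY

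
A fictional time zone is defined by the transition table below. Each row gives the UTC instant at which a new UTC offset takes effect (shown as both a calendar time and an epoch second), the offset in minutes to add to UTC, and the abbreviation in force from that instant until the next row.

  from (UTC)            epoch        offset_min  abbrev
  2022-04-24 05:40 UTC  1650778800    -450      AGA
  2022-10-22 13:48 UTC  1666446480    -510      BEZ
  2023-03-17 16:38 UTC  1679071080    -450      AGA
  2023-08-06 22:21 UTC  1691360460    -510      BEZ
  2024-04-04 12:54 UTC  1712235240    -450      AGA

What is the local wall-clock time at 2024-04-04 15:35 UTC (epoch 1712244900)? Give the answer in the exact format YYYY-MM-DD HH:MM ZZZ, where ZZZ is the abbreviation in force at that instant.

Query: 2024-04-04 15:35 UTC
Rule 5/5 (AGA, -07:30): 2024-04-04 12:54 UTC ≤ query < +∞
15·60 + 35 - 450 = 485 min
485 = 0·1440 + 485; 485 = 8·60 + 5 → 08:05, same day
→ 2024-04-04 08:05 AGA

2024-04-04 08:05 AGA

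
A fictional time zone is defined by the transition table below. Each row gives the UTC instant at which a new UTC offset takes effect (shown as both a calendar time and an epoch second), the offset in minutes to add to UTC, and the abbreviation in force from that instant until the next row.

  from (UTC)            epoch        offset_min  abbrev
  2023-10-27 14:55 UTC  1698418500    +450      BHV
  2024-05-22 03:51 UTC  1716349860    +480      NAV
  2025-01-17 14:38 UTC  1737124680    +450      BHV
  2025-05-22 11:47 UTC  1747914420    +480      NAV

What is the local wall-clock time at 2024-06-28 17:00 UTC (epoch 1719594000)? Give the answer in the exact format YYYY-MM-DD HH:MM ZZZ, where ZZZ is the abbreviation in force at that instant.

Query: 2024-06-28 17:00 UTC
Rule 2/4 (NAV, +08:00): 2024-05-22 03:51 UTC ≤ query < 2025-01-17 14:38 UTC
17·60 + 0 + 480 = 1500 min
1500 = 1·1440 + 60; 60 = 1·60 + 0 → 01:00, 2024-06-28 + 1 day = 2024-06-29
→ 2024-06-29 01:00 NAV

2024-06-29 01:00 NAV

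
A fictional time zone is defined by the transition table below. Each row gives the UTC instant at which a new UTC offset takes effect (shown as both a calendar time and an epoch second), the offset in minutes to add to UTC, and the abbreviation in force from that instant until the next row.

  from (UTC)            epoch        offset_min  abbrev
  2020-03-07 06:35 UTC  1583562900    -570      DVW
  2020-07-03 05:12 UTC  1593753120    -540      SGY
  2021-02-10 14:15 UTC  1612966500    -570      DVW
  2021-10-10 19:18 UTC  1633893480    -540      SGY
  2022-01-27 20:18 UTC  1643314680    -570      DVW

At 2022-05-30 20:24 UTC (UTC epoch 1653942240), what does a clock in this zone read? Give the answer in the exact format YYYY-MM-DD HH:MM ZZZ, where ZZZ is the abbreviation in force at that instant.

Query: 2022-05-30 20:24 UTC
Rule 5/5 (DVW, -09:30): 2022-01-27 20:18 UTC ≤ query < +∞
20·60 + 24 - 570 = 654 min
654 = 0·1440 + 654; 654 = 10·60 + 54 → 10:54, same day
→ 2022-05-30 10:54 DVW

2022-05-30 10:54 DVW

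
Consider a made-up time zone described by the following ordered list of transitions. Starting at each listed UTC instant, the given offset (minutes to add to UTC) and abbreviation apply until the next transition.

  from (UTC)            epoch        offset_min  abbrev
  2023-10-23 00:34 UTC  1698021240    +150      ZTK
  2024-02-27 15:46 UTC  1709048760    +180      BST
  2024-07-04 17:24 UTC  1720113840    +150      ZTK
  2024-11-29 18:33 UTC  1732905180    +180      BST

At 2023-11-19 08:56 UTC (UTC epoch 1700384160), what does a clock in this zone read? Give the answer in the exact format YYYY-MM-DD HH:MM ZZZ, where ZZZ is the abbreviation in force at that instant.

Query: 2023-11-19 08:56 UTC
Rule 1/4 (ZTK, +02:30): 2023-10-23 00:34 UTC ≤ query < 2024-02-27 15:46 UTC
8·60 + 56 + 150 = 686 min
686 = 0·1440 + 686; 686 = 11·60 + 26 → 11:26, same day
→ 2023-11-19 11:26 ZTK

2023-11-19 11:26 ZTK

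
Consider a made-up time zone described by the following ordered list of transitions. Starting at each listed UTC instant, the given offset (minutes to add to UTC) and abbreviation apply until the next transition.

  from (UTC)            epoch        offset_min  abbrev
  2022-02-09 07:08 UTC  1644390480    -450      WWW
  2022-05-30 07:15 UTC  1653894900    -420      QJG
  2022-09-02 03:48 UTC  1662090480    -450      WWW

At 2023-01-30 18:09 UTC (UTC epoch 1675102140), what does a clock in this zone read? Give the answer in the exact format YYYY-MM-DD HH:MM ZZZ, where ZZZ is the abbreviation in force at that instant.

2023-01-30 10:39 WWW

Query: 2023-01-30 18:09 UTC
Rule 3/3 (WWW, -07:30): 2022-09-02 03:48 UTC ≤ query < +∞
18·60 + 9 - 450 = 639 min
639 = 0·1440 + 639; 639 = 10·60 + 39 → 10:39, same day
→ 2023-01-30 10:39 WWW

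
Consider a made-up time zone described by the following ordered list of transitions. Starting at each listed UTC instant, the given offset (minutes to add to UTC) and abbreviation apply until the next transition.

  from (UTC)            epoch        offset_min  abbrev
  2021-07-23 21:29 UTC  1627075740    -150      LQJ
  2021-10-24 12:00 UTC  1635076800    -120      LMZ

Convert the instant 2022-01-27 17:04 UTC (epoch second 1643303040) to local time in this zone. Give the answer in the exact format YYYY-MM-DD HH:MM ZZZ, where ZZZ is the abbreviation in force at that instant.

2022-01-27 15:04 LMZ

Query: 2022-01-27 17:04 UTC
Rule 2/2 (LMZ, -02:00): 2021-10-24 12:00 UTC ≤ query < +∞
17·60 + 4 - 120 = 904 min
904 = 0·1440 + 904; 904 = 15·60 + 4 → 15:04, same day
→ 2022-01-27 15:04 LMZ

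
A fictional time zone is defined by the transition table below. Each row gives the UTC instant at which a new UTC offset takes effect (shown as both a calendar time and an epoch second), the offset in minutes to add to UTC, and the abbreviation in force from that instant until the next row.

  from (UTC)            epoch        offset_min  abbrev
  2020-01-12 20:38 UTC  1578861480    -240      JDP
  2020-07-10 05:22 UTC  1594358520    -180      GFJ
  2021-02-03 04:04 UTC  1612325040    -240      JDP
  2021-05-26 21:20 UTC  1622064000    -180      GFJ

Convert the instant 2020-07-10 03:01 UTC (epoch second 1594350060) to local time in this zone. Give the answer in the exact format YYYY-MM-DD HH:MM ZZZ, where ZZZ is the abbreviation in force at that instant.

Query: 2020-07-10 03:01 UTC
Rule 1/4 (JDP, -04:00): 2020-01-12 20:38 UTC ≤ query < 2020-07-10 05:22 UTC
3·60 + 1 - 240 = -59 min
-59 = -1·1440 + 1381; 1381 = 23·60 + 1 → 23:01, 2020-07-10 - 1 day = 2020-07-09
→ 2020-07-09 23:01 JDP

2020-07-09 23:01 JDP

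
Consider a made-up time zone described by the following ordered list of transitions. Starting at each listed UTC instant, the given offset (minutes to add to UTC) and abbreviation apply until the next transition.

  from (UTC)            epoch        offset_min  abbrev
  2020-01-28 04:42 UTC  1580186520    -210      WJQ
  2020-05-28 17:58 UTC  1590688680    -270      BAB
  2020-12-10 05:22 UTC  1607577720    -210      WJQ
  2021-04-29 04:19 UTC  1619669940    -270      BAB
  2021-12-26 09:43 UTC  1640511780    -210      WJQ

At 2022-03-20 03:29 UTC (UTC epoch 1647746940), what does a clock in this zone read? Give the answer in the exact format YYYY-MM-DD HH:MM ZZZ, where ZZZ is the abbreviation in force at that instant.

2022-03-19 23:59 WJQ

Query: 2022-03-20 03:29 UTC
Rule 5/5 (WJQ, -03:30): 2021-12-26 09:43 UTC ≤ query < +∞
3·60 + 29 - 210 = -1 min
-1 = -1·1440 + 1439; 1439 = 23·60 + 59 → 23:59, 2022-03-20 - 1 day = 2022-03-19
→ 2022-03-19 23:59 WJQ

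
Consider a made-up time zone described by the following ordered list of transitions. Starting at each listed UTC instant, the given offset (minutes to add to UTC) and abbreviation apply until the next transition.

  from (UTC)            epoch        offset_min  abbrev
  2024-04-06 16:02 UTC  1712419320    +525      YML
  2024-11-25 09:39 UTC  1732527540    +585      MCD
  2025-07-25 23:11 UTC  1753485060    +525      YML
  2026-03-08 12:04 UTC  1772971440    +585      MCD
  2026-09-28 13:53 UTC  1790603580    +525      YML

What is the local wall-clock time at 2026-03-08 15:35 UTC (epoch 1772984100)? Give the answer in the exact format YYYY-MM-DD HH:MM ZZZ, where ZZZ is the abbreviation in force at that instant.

Query: 2026-03-08 15:35 UTC
Rule 4/5 (MCD, +09:45): 2026-03-08 12:04 UTC ≤ query < 2026-09-28 13:53 UTC
15·60 + 35 + 585 = 1520 min
1520 = 1·1440 + 80; 80 = 1·60 + 20 → 01:20, 2026-03-08 + 1 day = 2026-03-09
→ 2026-03-09 01:20 MCD

2026-03-09 01:20 MCD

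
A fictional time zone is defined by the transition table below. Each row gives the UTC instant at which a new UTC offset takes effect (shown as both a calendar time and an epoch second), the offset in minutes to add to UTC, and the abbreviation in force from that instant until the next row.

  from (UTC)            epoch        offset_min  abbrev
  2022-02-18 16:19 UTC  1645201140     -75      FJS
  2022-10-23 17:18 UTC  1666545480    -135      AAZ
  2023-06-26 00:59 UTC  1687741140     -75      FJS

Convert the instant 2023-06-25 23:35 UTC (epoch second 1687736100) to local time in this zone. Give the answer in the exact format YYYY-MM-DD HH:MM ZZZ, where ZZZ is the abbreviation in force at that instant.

Query: 2023-06-25 23:35 UTC
Rule 2/3 (AAZ, -02:15): 2022-10-23 17:18 UTC ≤ query < 2023-06-26 00:59 UTC
23·60 + 35 - 135 = 1280 min
1280 = 0·1440 + 1280; 1280 = 21·60 + 20 → 21:20, same day
→ 2023-06-25 21:20 AAZ

2023-06-25 21:20 AAZ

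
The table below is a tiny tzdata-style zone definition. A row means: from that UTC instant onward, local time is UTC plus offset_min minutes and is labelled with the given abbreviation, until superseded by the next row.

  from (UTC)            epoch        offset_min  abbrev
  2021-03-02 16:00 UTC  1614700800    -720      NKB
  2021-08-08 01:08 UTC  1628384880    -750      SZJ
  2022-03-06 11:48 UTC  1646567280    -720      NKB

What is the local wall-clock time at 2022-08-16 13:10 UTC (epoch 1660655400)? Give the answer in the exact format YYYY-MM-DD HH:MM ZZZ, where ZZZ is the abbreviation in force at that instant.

Query: 2022-08-16 13:10 UTC
Rule 3/3 (NKB, -12:00): 2022-03-06 11:48 UTC ≤ query < +∞
13·60 + 10 - 720 = 70 min
70 = 0·1440 + 70; 70 = 1·60 + 10 → 01:10, same day
→ 2022-08-16 01:10 NKB

2022-08-16 01:10 NKB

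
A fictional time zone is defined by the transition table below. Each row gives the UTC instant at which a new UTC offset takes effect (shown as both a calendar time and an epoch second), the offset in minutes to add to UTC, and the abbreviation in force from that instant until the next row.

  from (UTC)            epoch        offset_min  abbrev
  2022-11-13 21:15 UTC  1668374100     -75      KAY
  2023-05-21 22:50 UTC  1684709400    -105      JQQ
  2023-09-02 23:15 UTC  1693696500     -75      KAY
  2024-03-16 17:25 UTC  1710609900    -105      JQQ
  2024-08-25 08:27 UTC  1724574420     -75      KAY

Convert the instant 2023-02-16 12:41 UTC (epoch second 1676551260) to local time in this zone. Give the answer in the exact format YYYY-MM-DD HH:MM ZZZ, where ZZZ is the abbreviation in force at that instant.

2023-02-16 11:26 KAY

Query: 2023-02-16 12:41 UTC
Rule 1/5 (KAY, -01:15): 2022-11-13 21:15 UTC ≤ query < 2023-05-21 22:50 UTC
12·60 + 41 - 75 = 686 min
686 = 0·1440 + 686; 686 = 11·60 + 26 → 11:26, same day
→ 2023-02-16 11:26 KAY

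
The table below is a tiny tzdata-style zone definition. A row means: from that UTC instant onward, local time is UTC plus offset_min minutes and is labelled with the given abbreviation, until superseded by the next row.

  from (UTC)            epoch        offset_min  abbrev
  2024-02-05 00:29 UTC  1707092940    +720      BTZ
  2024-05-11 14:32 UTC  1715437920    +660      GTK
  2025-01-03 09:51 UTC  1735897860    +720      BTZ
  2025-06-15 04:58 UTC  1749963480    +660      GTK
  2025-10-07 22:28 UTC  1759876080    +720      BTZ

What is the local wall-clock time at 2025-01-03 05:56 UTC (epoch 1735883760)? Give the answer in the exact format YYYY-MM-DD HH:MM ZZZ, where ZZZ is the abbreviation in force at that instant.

Query: 2025-01-03 05:56 UTC
Rule 2/5 (GTK, +11:00): 2024-05-11 14:32 UTC ≤ query < 2025-01-03 09:51 UTC
5·60 + 56 + 660 = 1016 min
1016 = 0·1440 + 1016; 1016 = 16·60 + 56 → 16:56, same day
→ 2025-01-03 16:56 GTK

2025-01-03 16:56 GTK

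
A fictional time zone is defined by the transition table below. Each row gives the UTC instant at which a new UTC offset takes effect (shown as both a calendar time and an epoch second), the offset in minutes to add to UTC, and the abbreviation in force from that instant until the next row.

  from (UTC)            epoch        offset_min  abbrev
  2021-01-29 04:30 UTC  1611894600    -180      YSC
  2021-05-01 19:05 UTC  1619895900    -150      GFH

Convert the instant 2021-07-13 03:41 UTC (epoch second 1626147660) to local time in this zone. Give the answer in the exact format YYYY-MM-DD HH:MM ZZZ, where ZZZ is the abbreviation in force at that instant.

2021-07-13 01:11 GFH

Query: 2021-07-13 03:41 UTC
Rule 2/2 (GFH, -02:30): 2021-05-01 19:05 UTC ≤ query < +∞
3·60 + 41 - 150 = 71 min
71 = 0·1440 + 71; 71 = 1·60 + 11 → 01:11, same day
→ 2021-07-13 01:11 GFH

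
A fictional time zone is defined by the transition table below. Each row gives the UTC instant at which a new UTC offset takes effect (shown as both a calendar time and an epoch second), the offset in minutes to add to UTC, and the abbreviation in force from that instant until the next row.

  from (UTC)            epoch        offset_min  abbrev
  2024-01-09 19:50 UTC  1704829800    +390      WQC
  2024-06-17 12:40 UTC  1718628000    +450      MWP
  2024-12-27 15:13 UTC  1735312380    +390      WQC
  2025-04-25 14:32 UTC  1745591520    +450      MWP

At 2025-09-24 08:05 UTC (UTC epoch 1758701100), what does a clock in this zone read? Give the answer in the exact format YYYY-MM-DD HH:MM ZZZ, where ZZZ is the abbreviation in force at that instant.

2025-09-24 15:35 MWP

Query: 2025-09-24 08:05 UTC
Rule 4/4 (MWP, +07:30): 2025-04-25 14:32 UTC ≤ query < +∞
8·60 + 5 + 450 = 935 min
935 = 0·1440 + 935; 935 = 15·60 + 35 → 15:35, same day
→ 2025-09-24 15:35 MWP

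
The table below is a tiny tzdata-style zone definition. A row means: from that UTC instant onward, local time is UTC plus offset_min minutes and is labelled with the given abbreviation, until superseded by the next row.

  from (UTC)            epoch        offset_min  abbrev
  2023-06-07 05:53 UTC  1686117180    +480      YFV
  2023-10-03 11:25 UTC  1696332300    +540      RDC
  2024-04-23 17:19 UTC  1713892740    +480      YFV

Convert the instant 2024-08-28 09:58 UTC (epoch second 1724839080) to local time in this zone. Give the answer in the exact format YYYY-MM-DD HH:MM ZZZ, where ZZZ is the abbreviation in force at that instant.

2024-08-28 17:58 YFV

Query: 2024-08-28 09:58 UTC
Rule 3/3 (YFV, +08:00): 2024-04-23 17:19 UTC ≤ query < +∞
9·60 + 58 + 480 = 1078 min
1078 = 0·1440 + 1078; 1078 = 17·60 + 58 → 17:58, same day
→ 2024-08-28 17:58 YFV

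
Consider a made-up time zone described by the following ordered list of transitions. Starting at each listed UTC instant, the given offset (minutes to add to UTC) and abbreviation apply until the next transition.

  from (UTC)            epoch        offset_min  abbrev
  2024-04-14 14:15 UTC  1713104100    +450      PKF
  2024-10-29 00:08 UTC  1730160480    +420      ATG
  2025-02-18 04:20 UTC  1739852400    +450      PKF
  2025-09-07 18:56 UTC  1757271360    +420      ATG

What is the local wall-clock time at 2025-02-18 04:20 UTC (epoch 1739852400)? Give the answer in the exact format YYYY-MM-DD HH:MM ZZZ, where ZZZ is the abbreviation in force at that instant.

2025-02-18 11:50 PKF

Query: 2025-02-18 04:20 UTC
Rule 3/4 (PKF, +07:30): 2025-02-18 04:20 UTC ≤ query < 2025-09-07 18:56 UTC
4·60 + 20 + 450 = 710 min
710 = 0·1440 + 710; 710 = 11·60 + 50 → 11:50, same day
→ 2025-02-18 11:50 PKF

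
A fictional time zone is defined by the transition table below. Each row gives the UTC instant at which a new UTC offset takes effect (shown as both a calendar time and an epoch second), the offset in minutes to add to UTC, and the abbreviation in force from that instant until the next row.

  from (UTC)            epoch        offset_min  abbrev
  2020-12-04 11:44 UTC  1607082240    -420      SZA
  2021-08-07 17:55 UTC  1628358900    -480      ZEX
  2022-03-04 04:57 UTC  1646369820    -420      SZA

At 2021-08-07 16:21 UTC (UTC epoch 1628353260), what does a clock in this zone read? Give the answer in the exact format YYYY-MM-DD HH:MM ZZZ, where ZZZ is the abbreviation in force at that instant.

2021-08-07 09:21 SZA

Query: 2021-08-07 16:21 UTC
Rule 1/3 (SZA, -07:00): 2020-12-04 11:44 UTC ≤ query < 2021-08-07 17:55 UTC
16·60 + 21 - 420 = 561 min
561 = 0·1440 + 561; 561 = 9·60 + 21 → 09:21, same day
→ 2021-08-07 09:21 SZA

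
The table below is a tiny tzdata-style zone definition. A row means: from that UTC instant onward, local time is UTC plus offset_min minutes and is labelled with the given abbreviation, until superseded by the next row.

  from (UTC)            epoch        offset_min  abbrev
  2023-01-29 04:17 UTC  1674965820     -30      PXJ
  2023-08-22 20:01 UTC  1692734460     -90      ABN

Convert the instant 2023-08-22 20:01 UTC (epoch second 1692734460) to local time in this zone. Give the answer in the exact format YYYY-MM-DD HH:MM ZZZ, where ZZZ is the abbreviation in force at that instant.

Query: 2023-08-22 20:01 UTC
Rule 2/2 (ABN, -01:30): 2023-08-22 20:01 UTC ≤ query < +∞
20·60 + 1 - 90 = 1111 min
1111 = 0·1440 + 1111; 1111 = 18·60 + 31 → 18:31, same day
→ 2023-08-22 18:31 ABN

2023-08-22 18:31 ABN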